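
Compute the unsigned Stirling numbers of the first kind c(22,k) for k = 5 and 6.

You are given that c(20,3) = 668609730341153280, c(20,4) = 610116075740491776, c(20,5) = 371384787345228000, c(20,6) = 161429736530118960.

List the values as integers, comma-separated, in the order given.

181664979520697076096, 83637381699544802976

r21: T_21,4=20×610116075740491776+668609730341153280=12870931245150988800; T_21,5=20×371384787345228000+610116075740491776=8037811822645051776; T_21,6=20×161429736530118960+371384787345228000=3599979517947607200
r22: T_22,5=21×8037811822645051776+12870931245150988800=181664979520697076096; T_22,6=21×3599979517947607200+8037811822645051776=83637381699544802976
Read c(22,5) = 181664979520697076096, c(22,6) = 83637381699544802976.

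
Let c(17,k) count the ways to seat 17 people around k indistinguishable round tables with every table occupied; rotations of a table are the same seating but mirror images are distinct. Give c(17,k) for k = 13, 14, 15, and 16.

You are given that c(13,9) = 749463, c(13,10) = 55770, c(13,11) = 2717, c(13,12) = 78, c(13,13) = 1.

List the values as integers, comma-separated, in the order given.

8394022, 323680, 8500, 136

@14  (14,10):55770·13+749463→1474473, (14,11):2717·13+55770→91091, (14,12):78·13+2717→3731, (14,13):1·13+78→91, (14,14):0·13+1→1
@15  (15,11):91091·14+1474473→2749747, (15,12):3731·14+91091→143325, (15,13):91·14+3731→5005, (15,14):1·14+91→105, (15,15):0·14+1→1
@16  (16,12):143325·15+2749747→4899622, (16,13):5005·15+143325→218400, (16,14):105·15+5005→6580, (16,15):1·15+105→120, (16,16):0·15+1→1
@17  (17,13):218400·16+4899622→8394022, (17,14):6580·16+218400→323680, (17,15):120·16+6580→8500, (17,16):1·16+120→136
Read c(17,13) = 8394022, c(17,14) = 323680, c(17,15) = 8500, c(17,16) = 136.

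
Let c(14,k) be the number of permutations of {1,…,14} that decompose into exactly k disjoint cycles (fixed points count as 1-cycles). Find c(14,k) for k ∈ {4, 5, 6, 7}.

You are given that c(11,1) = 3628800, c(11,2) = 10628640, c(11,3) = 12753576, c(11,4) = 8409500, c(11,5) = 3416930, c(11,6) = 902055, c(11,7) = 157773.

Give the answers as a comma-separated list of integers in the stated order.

20313753096, 9957703756, 3336118786, 790943153

@12  (12,2):10628640·11+3628800→120543840, (12,3):12753576·11+10628640→150917976, (12,4):8409500·11+12753576→105258076, (12,5):3416930·11+8409500→45995730, (12,6):902055·11+3416930→13339535, (12,7):157773·11+902055→2637558
@13  (13,3):150917976·12+120543840→1931559552, (13,4):105258076·12+150917976→1414014888, (13,5):45995730·12+105258076→657206836, (13,6):13339535·12+45995730→206070150, (13,7):2637558·12+13339535→44990231
@14  (14,4):1414014888·13+1931559552→20313753096, (14,5):657206836·13+1414014888→9957703756, (14,6):206070150·13+657206836→3336118786, (14,7):44990231·13+206070150→790943153
Read c(14,4) = 20313753096, c(14,5) = 9957703756, c(14,6) = 3336118786, c(14,7) = 790943153.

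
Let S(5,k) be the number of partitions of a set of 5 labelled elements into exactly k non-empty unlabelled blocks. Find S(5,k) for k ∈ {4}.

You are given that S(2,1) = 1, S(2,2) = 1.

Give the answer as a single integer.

10

[3] T[3,2]:2*1+1=3 · T[3,3]:3*0+1=1
[4] T[4,3]:3*1+3=6 · T[4,4]:4*0+1=1
[5] T[5,4]:4*1+6=10
Read S(5,4) = 10.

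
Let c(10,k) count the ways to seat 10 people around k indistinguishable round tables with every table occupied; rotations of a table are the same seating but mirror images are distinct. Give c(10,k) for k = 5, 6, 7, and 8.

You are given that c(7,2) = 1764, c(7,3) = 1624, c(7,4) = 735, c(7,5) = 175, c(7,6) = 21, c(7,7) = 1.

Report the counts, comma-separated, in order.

269325, 63273, 9450, 870

i=8: T(8,3)=1764+7·1624=13132 | T(8,4)=1624+7·735=6769 | T(8,5)=735+7·175=1960 | T(8,6)=175+7·21=322 | T(8,7)=21+7·1=28 | T(8,8)=1+7·0=1
i=9: T(9,4)=13132+8·6769=67284 | T(9,5)=6769+8·1960=22449 | T(9,6)=1960+8·322=4536 | T(9,7)=322+8·28=546 | T(9,8)=28+8·1=36
i=10: T(10,5)=67284+9·22449=269325 | T(10,6)=22449+9·4536=63273 | T(10,7)=4536+9·546=9450 | T(10,8)=546+9·36=870
Read c(10,5) = 269325, c(10,6) = 63273, c(10,7) = 9450, c(10,8) = 870.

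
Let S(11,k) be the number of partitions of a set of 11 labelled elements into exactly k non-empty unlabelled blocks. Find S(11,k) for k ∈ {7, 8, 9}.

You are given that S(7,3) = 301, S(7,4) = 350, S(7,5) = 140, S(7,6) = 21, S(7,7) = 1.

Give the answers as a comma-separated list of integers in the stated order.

@8  (8,4):350·4+301→1701, (8,5):140·5+350→1050, (8,6):21·6+140→266, (8,7):1·7+21→28, (8,8):0·8+1→1
@9  (9,5):1050·5+1701→6951, (9,6):266·6+1050→2646, (9,7):28·7+266→462, (9,8):1·8+28→36, (9,9):0·9+1→1
@10  (10,6):2646·6+6951→22827, (10,7):462·7+2646→5880, (10,8):36·8+462→750, (10,9):1·9+36→45
@11  (11,7):5880·7+22827→63987, (11,8):750·8+5880→11880, (11,9):45·9+750→1155
Read S(11,7) = 63987, S(11,8) = 11880, S(11,9) = 1155.

63987, 11880, 1155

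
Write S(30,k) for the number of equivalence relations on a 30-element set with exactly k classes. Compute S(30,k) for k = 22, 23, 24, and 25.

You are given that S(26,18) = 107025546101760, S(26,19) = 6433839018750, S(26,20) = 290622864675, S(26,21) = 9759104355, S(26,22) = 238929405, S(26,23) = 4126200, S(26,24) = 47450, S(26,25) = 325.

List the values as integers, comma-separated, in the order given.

@27  (27,19):6433839018750·19+107025546101760→229268487458010, (27,20):290622864675·20+6433839018750→12246296312250, (27,21):9759104355·21+290622864675→495564056130, (27,22):238929405·22+9759104355→15015551265, (27,23):4126200·23+238929405→333832005, (27,24):47450·24+4126200→5265000, (27,25):325·25+47450→55575
@28  (28,20):12246296312250·20+229268487458010→474194413703010, (28,21):495564056130·21+12246296312250→22653141490980, (28,22):15015551265·22+495564056130→825906183960, (28,23):333832005·23+15015551265→22693687380, (28,24):5265000·24+333832005→460192005, (28,25):55575·25+5265000→6654375
@29  (29,21):22653141490980·21+474194413703010→949910385013590, (29,22):825906183960·22+22653141490980→40823077538100, (29,23):22693687380·23+825906183960→1347860993700, (29,24):460192005·24+22693687380→33738295500, (29,25):6654375·25+460192005→626551380
@30  (30,22):40823077538100·22+949910385013590→1848018090851790, (30,23):1347860993700·23+40823077538100→71823880393200, (30,24):33738295500·24+1347860993700→2157580085700, (30,25):626551380·25+33738295500→49402080000
Read S(30,22) = 1848018090851790, S(30,23) = 71823880393200, S(30,24) = 2157580085700, S(30,25) = 49402080000.

1848018090851790, 71823880393200, 2157580085700, 49402080000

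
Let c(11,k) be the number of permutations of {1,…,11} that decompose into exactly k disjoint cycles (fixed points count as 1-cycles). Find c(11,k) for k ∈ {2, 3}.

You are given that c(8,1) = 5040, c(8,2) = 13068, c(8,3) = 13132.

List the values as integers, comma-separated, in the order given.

@9  (9,1):5040·8+0→40320, (9,2):13068·8+5040→109584, (9,3):13132·8+13068→118124
@10  (10,1):40320·9+0→362880, (10,2):109584·9+40320→1026576, (10,3):118124·9+109584→1172700
@11  (11,2):1026576·10+362880→10628640, (11,3):1172700·10+1026576→12753576
Read c(11,2) = 10628640, c(11,3) = 12753576.

10628640, 12753576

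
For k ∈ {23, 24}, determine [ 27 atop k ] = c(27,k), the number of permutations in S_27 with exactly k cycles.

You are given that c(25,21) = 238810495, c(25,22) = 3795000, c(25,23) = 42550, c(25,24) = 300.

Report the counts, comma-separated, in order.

460012995, 6160050

i=26: T(26,22)=238810495+25·3795000=333685495 | T(26,23)=3795000+25·42550=4858750 | T(26,24)=42550+25·300=50050
i=27: T(27,23)=333685495+26·4858750=460012995 | T(27,24)=4858750+26·50050=6160050
Read c(27,23) = 460012995, c(27,24) = 6160050.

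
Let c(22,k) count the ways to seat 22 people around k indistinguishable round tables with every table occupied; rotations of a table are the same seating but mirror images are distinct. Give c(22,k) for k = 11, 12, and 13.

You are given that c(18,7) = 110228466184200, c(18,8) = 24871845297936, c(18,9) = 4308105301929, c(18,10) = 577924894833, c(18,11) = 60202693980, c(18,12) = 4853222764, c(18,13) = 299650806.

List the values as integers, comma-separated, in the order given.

37600535086859745, 4154823851430525, 373100999802531

[19] T[19,8]:18*24871845297936+110228466184200=557921681547048 · T[19,9]:18*4308105301929+24871845297936=102417740732658 · T[19,10]:18*577924894833+4308105301929=14710753408923 · T[19,11]:18*60202693980+577924894833=1661573386473 · T[19,12]:18*4853222764+60202693980=147560703732 · T[19,13]:18*299650806+4853222764=10246937272
[20] T[20,9]:19*102417740732658+557921681547048=2503858755467550 · T[20,10]:19*14710753408923+102417740732658=381922055502195 · T[20,11]:19*1661573386473+14710753408923=46280647751910 · T[20,12]:19*147560703732+1661573386473=4465226757381 · T[20,13]:19*10246937272+147560703732=342252511900
[21] T[21,10]:20*381922055502195+2503858755467550=10142299865511450 · T[21,11]:20*46280647751910+381922055502195=1307535010540395 · T[21,12]:20*4465226757381+46280647751910=135585182899530 · T[21,13]:20*342252511900+4465226757381=11310276995381
[22] T[22,11]:21*1307535010540395+10142299865511450=37600535086859745 · T[22,12]:21*135585182899530+1307535010540395=4154823851430525 · T[22,13]:21*11310276995381+135585182899530=373100999802531
Read c(22,11) = 37600535086859745, c(22,12) = 4154823851430525, c(22,13) = 373100999802531.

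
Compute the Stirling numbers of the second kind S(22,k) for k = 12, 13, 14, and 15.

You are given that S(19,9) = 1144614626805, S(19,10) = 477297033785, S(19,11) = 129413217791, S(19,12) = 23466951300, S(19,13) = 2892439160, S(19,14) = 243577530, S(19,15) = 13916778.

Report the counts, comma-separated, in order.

108823356051137, 22496861868481, 3295165281331, 345615943200

r20: T_20,10=10×477297033785+1144614626805=5917584964655; T_20,11=11×129413217791+477297033785=1900842429486; T_20,12=12×23466951300+129413217791=411016633391; T_20,13=13×2892439160+23466951300=61068660380; T_20,14=14×243577530+2892439160=6302524580; T_20,15=15×13916778+243577530=452329200
r21: T_21,11=11×1900842429486+5917584964655=26826851689001; T_21,12=12×411016633391+1900842429486=6833042030178; T_21,13=13×61068660380+411016633391=1204909218331; T_21,14=14×6302524580+61068660380=149304004500; T_21,15=15×452329200+6302524580=13087462580
r22: T_22,12=12×6833042030178+26826851689001=108823356051137; T_22,13=13×1204909218331+6833042030178=22496861868481; T_22,14=14×149304004500+1204909218331=3295165281331; T_22,15=15×13087462580+149304004500=345615943200
Read S(22,12) = 108823356051137, S(22,13) = 22496861868481, S(22,14) = 3295165281331, S(22,15) = 345615943200.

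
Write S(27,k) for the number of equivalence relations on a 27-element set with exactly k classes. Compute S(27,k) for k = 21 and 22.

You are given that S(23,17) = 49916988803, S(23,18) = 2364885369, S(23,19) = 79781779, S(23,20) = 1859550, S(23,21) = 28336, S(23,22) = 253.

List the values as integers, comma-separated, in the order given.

495564056130, 15015551265

i=24: T(24,18)=49916988803+18·2364885369=92484925445 | T(24,19)=2364885369+19·79781779=3880739170 | T(24,20)=79781779+20·1859550=116972779 | T(24,21)=1859550+21·28336=2454606 | T(24,22)=28336+22·253=33902
i=25: T(25,19)=92484925445+19·3880739170=166218969675 | T(25,20)=3880739170+20·116972779=6220194750 | T(25,21)=116972779+21·2454606=168519505 | T(25,22)=2454606+22·33902=3200450
i=26: T(26,20)=166218969675+20·6220194750=290622864675 | T(26,21)=6220194750+21·168519505=9759104355 | T(26,22)=168519505+22·3200450=238929405
i=27: T(27,21)=290622864675+21·9759104355=495564056130 | T(27,22)=9759104355+22·238929405=15015551265
Read S(27,21) = 495564056130, S(27,22) = 15015551265.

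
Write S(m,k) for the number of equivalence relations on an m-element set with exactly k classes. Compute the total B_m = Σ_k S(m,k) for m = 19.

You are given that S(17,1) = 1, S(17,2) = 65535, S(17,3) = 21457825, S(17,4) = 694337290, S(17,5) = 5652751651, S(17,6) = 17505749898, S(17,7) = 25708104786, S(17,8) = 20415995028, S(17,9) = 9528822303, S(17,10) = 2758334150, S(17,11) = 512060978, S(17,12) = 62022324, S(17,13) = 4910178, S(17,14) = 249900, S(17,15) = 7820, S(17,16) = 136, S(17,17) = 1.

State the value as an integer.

5832742205057

row 18: T[18][1]=1·1+0=1  T[18][2]=2·65535+1=131071  T[18][3]=3·21457825+65535=64439010  T[18][4]=4·694337290+21457825=2798806985  T[18][5]=5·5652751651+694337290=28958095545  T[18][6]=6·17505749898+5652751651=110687251039  T[18][7]=7·25708104786+17505749898=197462483400  T[18][8]=8·20415995028+25708104786=189036065010  T[18][9]=9·9528822303+20415995028=106175395755  T[18][10]=10·2758334150+9528822303=37112163803  T[18][11]=11·512060978+2758334150=8391004908  T[18][12]=12·62022324+512060978=1256328866  T[18][13]=13·4910178+62022324=125854638  T[18][14]=14·249900+4910178=8408778  T[18][15]=15·7820+249900=367200  T[18][16]=16·136+7820=9996  T[18][17]=17·1+136=153  T[18][18]=18·0+1=1
row 19: T[19][1]=1·1+0=1  T[19][2]=2·131071+1=262143  T[19][3]=3·64439010+131071=193448101  T[19][4]=4·2798806985+64439010=11259666950  T[19][5]=5·28958095545+2798806985=147589284710  T[19][6]=6·110687251039+28958095545=693081601779  T[19][7]=7·197462483400+110687251039=1492924634839  T[19][8]=8·189036065010+197462483400=1709751003480  T[19][9]=9·106175395755+189036065010=1144614626805  T[19][10]=10·37112163803+106175395755=477297033785  T[19][11]=11·8391004908+37112163803=129413217791  T[19][12]=12·1256328866+8391004908=23466951300  T[19][13]=13·125854638+1256328866=2892439160  T[19][14]=14·8408778+125854638=243577530  T[19][15]=15·367200+8408778=13916778  T[19][16]=16·9996+367200=527136  T[19][17]=17·153+9996=12597  T[19][18]=18·1+153=171  T[19][19]=19·0+1=1
B_19 = ΣS(19,k) = 1+262143+193448101+11259666950+147589284710+693081601779+1492924634839+1709751003480+1144614626805+477297033785+129413217791+23466951300+2892439160+243577530+13916778+527136+12597+171+1 = 5832742205057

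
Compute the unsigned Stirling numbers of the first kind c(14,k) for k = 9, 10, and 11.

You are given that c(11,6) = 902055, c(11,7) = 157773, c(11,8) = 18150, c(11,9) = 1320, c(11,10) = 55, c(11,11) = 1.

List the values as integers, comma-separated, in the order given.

16669653, 1474473, 91091

r12: T_12,7=11×157773+902055=2637558; T_12,8=11×18150+157773=357423; T_12,9=11×1320+18150=32670; T_12,10=11×55+1320=1925; T_12,11=11×1+55=66
r13: T_13,8=12×357423+2637558=6926634; T_13,9=12×32670+357423=749463; T_13,10=12×1925+32670=55770; T_13,11=12×66+1925=2717
r14: T_14,9=13×749463+6926634=16669653; T_14,10=13×55770+749463=1474473; T_14,11=13×2717+55770=91091
Read c(14,9) = 16669653, c(14,10) = 1474473, c(14,11) = 91091.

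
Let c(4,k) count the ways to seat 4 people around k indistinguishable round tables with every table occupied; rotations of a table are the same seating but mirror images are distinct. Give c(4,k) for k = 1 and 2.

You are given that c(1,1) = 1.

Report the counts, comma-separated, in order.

6, 11

r2: T_2,1=1×1+0=1; T_2,2=1×0+1=1
r3: T_3,1=2×1+0=2; T_3,2=2×1+1=3
r4: T_4,1=3×2+0=6; T_4,2=3×3+2=11
Read c(4,1) = 6, c(4,2) = 11.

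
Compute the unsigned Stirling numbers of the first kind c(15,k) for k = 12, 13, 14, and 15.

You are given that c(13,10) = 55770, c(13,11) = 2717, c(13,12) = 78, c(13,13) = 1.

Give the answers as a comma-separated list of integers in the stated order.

143325, 5005, 105, 1

row 14: T[14][11]=13·2717+55770=91091  T[14][12]=13·78+2717=3731  T[14][13]=13·1+78=91  T[14][14]=13·0+1=1
row 15: T[15][12]=14·3731+91091=143325  T[15][13]=14·91+3731=5005  T[15][14]=14·1+91=105  T[15][15]=14·0+1=1
Read c(15,12) = 143325, c(15,13) = 5005, c(15,14) = 105, c(15,15) = 1.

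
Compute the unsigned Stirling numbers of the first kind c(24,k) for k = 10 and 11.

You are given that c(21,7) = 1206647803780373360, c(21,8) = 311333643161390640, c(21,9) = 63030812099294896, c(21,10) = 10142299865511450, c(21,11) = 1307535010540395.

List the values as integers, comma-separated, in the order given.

r22: T_22,8=21×311333643161390640+1206647803780373360=7744654310169576800; T_22,9=21×63030812099294896+311333643161390640=1634980697246583456; T_22,10=21×10142299865511450+63030812099294896=276019109275035346; T_22,11=21×1307535010540395+10142299865511450=37600535086859745
r23: T_23,9=22×1634980697246583456+7744654310169576800=43714229649594412832; T_23,10=22×276019109275035346+1634980697246583456=7707401101297361068; T_23,11=22×37600535086859745+276019109275035346=1103230881185949736
r24: T_24,10=23×7707401101297361068+43714229649594412832=220984454979433717396; T_24,11=23×1103230881185949736+7707401101297361068=33081711368574204996
Read c(24,10) = 220984454979433717396, c(24,11) = 33081711368574204996.

220984454979433717396, 33081711368574204996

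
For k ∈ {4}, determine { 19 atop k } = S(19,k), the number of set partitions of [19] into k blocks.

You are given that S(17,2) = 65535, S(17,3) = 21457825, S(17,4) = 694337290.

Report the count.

[18] T[18,3]:3*21457825+65535=64439010 · T[18,4]:4*694337290+21457825=2798806985
[19] T[19,4]:4*2798806985+64439010=11259666950
Read S(19,4) = 11259666950.

11259666950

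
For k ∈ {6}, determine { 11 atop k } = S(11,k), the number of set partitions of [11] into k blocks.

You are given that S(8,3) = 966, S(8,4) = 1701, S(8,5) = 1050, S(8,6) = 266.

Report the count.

@9  (9,4):1701·4+966→7770, (9,5):1050·5+1701→6951, (9,6):266·6+1050→2646
@10  (10,5):6951·5+7770→42525, (10,6):2646·6+6951→22827
@11  (11,6):22827·6+42525→179487
Read S(11,6) = 179487.

179487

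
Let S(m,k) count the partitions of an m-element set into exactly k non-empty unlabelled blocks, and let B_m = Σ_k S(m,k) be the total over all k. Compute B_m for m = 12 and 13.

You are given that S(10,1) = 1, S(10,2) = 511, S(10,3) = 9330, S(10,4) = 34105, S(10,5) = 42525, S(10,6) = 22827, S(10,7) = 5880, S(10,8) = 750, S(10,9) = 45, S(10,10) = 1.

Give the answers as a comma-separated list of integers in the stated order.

i=11: T(11,1)=0+1·1=1 | T(11,2)=1+2·511=1023 | T(11,3)=511+3·9330=28501 | T(11,4)=9330+4·34105=145750 | T(11,5)=34105+5·42525=246730 | T(11,6)=42525+6·22827=179487 | T(11,7)=22827+7·5880=63987 | T(11,8)=5880+8·750=11880 | T(11,9)=750+9·45=1155 | T(11,10)=45+10·1=55 | T(11,11)=1+11·0=1
i=12: T(12,1)=0+1·1=1 | T(12,2)=1+2·1023=2047 | T(12,3)=1023+3·28501=86526 | T(12,4)=28501+4·145750=611501 | T(12,5)=145750+5·246730=1379400 | T(12,6)=246730+6·179487=1323652 | T(12,7)=179487+7·63987=627396 | T(12,8)=63987+8·11880=159027 | T(12,9)=11880+9·1155=22275 | T(12,10)=1155+10·55=1705 | T(12,11)=55+11·1=66 | T(12,12)=1+12·0=1
i=13: T(13,1)=0+1·1=1 | T(13,2)=1+2·2047=4095 | T(13,3)=2047+3·86526=261625 | T(13,4)=86526+4·611501=2532530 | T(13,5)=611501+5·1379400=7508501 | T(13,6)=1379400+6·1323652=9321312 | T(13,7)=1323652+7·627396=5715424 | T(13,8)=627396+8·159027=1899612 | T(13,9)=159027+9·22275=359502 | T(13,10)=22275+10·1705=39325 | T(13,11)=1705+11·66=2431 | T(13,12)=66+12·1=78 | T(13,13)=1+13·0=1
B_12 = ΣS(12,k) = 1+2047+86526+611501+1379400+1323652+627396+159027+22275+1705+66+1 = 4213597
B_13 = ΣS(13,k) = 1+4095+261625+2532530+7508501+9321312+5715424+1899612+359502+39325+2431+78+1 = 27644437

4213597, 27644437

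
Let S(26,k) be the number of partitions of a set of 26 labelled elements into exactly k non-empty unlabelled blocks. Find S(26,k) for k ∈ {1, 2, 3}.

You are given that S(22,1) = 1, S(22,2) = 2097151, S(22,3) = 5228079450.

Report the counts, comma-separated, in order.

i=23: T(23,1)=0+1·1=1 | T(23,2)=1+2·2097151=4194303 | T(23,3)=2097151+3·5228079450=15686335501
i=24: T(24,1)=0+1·1=1 | T(24,2)=1+2·4194303=8388607 | T(24,3)=4194303+3·15686335501=47063200806
i=25: T(25,1)=0+1·1=1 | T(25,2)=1+2·8388607=16777215 | T(25,3)=8388607+3·47063200806=141197991025
i=26: T(26,1)=0+1·1=1 | T(26,2)=1+2·16777215=33554431 | T(26,3)=16777215+3·141197991025=423610750290
Read S(26,1) = 1, S(26,2) = 33554431, S(26,3) = 423610750290.

1, 33554431, 423610750290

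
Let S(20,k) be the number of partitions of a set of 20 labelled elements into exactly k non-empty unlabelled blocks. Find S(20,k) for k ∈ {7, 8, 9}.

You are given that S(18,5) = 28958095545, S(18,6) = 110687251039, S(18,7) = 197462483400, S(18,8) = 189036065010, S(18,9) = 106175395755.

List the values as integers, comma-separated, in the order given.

11143554045652, 15170932662679, 12011282644725

@19  (19,6):110687251039·6+28958095545→693081601779, (19,7):197462483400·7+110687251039→1492924634839, (19,8):189036065010·8+197462483400→1709751003480, (19,9):106175395755·9+189036065010→1144614626805
@20  (20,7):1492924634839·7+693081601779→11143554045652, (20,8):1709751003480·8+1492924634839→15170932662679, (20,9):1144614626805·9+1709751003480→12011282644725
Read S(20,7) = 11143554045652, S(20,8) = 15170932662679, S(20,9) = 12011282644725.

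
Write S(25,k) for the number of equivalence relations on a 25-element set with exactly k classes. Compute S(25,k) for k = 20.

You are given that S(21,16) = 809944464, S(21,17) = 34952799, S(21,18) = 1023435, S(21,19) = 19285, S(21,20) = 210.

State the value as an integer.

@22  (22,17):34952799·17+809944464→1404142047, (22,18):1023435·18+34952799→53374629, (22,19):19285·19+1023435→1389850, (22,20):210·20+19285→23485
@23  (23,18):53374629·18+1404142047→2364885369, (23,19):1389850·19+53374629→79781779, (23,20):23485·20+1389850→1859550
@24  (24,19):79781779·19+2364885369→3880739170, (24,20):1859550·20+79781779→116972779
@25  (25,20):116972779·20+3880739170→6220194750
Read S(25,20) = 6220194750.

6220194750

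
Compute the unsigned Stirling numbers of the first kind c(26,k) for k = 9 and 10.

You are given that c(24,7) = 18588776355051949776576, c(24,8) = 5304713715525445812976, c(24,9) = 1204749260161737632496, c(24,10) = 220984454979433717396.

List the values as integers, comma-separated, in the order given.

1001369304512841374110000, 196928100451110820242880

row 25: T[25][8]=24·5304713715525445812976+18588776355051949776576=145901905527662649288000  T[25][9]=24·1204749260161737632496+5304713715525445812976=34218695959407148992880  T[25][10]=24·220984454979433717396+1204749260161737632496=6508376179668146850000
row 26: T[26][9]=25·34218695959407148992880+145901905527662649288000=1001369304512841374110000  T[26][10]=25·6508376179668146850000+34218695959407148992880=196928100451110820242880
Read c(26,9) = 1001369304512841374110000, c(26,10) = 196928100451110820242880.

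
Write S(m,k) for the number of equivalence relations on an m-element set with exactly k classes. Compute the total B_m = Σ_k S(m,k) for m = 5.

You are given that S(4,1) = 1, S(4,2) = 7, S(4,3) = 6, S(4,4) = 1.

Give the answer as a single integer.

52

[5] T[5,1]:1*1+0=1 · T[5,2]:2*7+1=15 · T[5,3]:3*6+7=25 · T[5,4]:4*1+6=10 · T[5,5]:5*0+1=1
B_5 = ΣS(5,k) = 1+15+25+10+1 = 52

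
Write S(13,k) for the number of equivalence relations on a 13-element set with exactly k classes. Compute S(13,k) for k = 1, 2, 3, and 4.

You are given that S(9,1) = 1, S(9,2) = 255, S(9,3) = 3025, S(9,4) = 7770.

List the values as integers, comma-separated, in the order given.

[10] T[10,1]:1*1+0=1 · T[10,2]:2*255+1=511 · T[10,3]:3*3025+255=9330 · T[10,4]:4*7770+3025=34105
[11] T[11,1]:1*1+0=1 · T[11,2]:2*511+1=1023 · T[11,3]:3*9330+511=28501 · T[11,4]:4*34105+9330=145750
[12] T[12,1]:1*1+0=1 · T[12,2]:2*1023+1=2047 · T[12,3]:3*28501+1023=86526 · T[12,4]:4*145750+28501=611501
[13] T[13,1]:1*1+0=1 · T[13,2]:2*2047+1=4095 · T[13,3]:3*86526+2047=261625 · T[13,4]:4*611501+86526=2532530
Read S(13,1) = 1, S(13,2) = 4095, S(13,3) = 261625, S(13,4) = 2532530.

1, 4095, 261625, 2532530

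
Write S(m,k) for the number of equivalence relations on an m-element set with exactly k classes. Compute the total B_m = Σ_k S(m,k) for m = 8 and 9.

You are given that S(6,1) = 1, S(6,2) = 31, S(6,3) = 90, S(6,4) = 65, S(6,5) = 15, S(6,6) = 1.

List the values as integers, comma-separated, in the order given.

[7] T[7,1]:1*1+0=1 · T[7,2]:2*31+1=63 · T[7,3]:3*90+31=301 · T[7,4]:4*65+90=350 · T[7,5]:5*15+65=140 · T[7,6]:6*1+15=21 · T[7,7]:7*0+1=1
[8] T[8,1]:1*1+0=1 · T[8,2]:2*63+1=127 · T[8,3]:3*301+63=966 · T[8,4]:4*350+301=1701 · T[8,5]:5*140+350=1050 · T[8,6]:6*21+140=266 · T[8,7]:7*1+21=28 · T[8,8]:8*0+1=1
[9] T[9,1]:1*1+0=1 · T[9,2]:2*127+1=255 · T[9,3]:3*966+127=3025 · T[9,4]:4*1701+966=7770 · T[9,5]:5*1050+1701=6951 · T[9,6]:6*266+1050=2646 · T[9,7]:7*28+266=462 · T[9,8]:8*1+28=36 · T[9,9]:9*0+1=1
B_8 = ΣS(8,k) = 1+127+966+1701+1050+266+28+1 = 4140
B_9 = ΣS(9,k) = 1+255+3025+7770+6951+2646+462+36+1 = 21147

4140, 21147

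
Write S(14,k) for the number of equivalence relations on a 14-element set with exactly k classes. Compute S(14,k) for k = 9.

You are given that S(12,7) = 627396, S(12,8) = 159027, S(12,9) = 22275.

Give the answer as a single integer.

[13] T[13,8]:8*159027+627396=1899612 · T[13,9]:9*22275+159027=359502
[14] T[14,9]:9*359502+1899612=5135130
Read S(14,9) = 5135130.

5135130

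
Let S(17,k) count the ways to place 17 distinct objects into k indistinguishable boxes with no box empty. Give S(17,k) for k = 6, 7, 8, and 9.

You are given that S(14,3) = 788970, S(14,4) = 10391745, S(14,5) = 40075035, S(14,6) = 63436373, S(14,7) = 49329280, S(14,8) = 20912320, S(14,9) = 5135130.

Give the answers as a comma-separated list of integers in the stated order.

[15] T[15,4]:4*10391745+788970=42355950 · T[15,5]:5*40075035+10391745=210766920 · T[15,6]:6*63436373+40075035=420693273 · T[15,7]:7*49329280+63436373=408741333 · T[15,8]:8*20912320+49329280=216627840 · T[15,9]:9*5135130+20912320=67128490
[16] T[16,5]:5*210766920+42355950=1096190550 · T[16,6]:6*420693273+210766920=2734926558 · T[16,7]:7*408741333+420693273=3281882604 · T[16,8]:8*216627840+408741333=2141764053 · T[16,9]:9*67128490+216627840=820784250
[17] T[17,6]:6*2734926558+1096190550=17505749898 · T[17,7]:7*3281882604+2734926558=25708104786 · T[17,8]:8*2141764053+3281882604=20415995028 · T[17,9]:9*820784250+2141764053=9528822303
Read S(17,6) = 17505749898, S(17,7) = 25708104786, S(17,8) = 20415995028, S(17,9) = 9528822303.

17505749898, 25708104786, 20415995028, 9528822303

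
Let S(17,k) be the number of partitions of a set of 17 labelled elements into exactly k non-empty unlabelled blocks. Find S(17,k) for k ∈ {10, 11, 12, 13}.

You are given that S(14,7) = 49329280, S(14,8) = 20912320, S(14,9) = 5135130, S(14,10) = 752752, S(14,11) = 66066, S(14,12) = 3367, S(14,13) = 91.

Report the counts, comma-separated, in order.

2758334150, 512060978, 62022324, 4910178

r15: T_15,8=8×20912320+49329280=216627840; T_15,9=9×5135130+20912320=67128490; T_15,10=10×752752+5135130=12662650; T_15,11=11×66066+752752=1479478; T_15,12=12×3367+66066=106470; T_15,13=13×91+3367=4550
r16: T_16,9=9×67128490+216627840=820784250; T_16,10=10×12662650+67128490=193754990; T_16,11=11×1479478+12662650=28936908; T_16,12=12×106470+1479478=2757118; T_16,13=13×4550+106470=165620
r17: T_17,10=10×193754990+820784250=2758334150; T_17,11=11×28936908+193754990=512060978; T_17,12=12×2757118+28936908=62022324; T_17,13=13×165620+2757118=4910178
Read S(17,10) = 2758334150, S(17,11) = 512060978, S(17,12) = 62022324, S(17,13) = 4910178.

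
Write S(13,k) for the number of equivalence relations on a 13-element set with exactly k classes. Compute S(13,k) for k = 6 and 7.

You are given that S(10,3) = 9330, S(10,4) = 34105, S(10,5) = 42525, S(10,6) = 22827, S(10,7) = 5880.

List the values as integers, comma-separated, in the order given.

9321312, 5715424

i=11: T(11,4)=9330+4·34105=145750 | T(11,5)=34105+5·42525=246730 | T(11,6)=42525+6·22827=179487 | T(11,7)=22827+7·5880=63987
i=12: T(12,5)=145750+5·246730=1379400 | T(12,6)=246730+6·179487=1323652 | T(12,7)=179487+7·63987=627396
i=13: T(13,6)=1379400+6·1323652=9321312 | T(13,7)=1323652+7·627396=5715424
Read S(13,6) = 9321312, S(13,7) = 5715424.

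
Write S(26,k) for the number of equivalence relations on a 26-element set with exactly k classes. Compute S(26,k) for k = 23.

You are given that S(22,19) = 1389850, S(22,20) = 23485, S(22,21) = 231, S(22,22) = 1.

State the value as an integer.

4126200

row 23: T[23][20]=20·23485+1389850=1859550  T[23][21]=21·231+23485=28336  T[23][22]=22·1+231=253  T[23][23]=23·0+1=1
row 24: T[24][21]=21·28336+1859550=2454606  T[24][22]=22·253+28336=33902  T[24][23]=23·1+253=276
row 25: T[25][22]=22·33902+2454606=3200450  T[25][23]=23·276+33902=40250
row 26: T[26][23]=23·40250+3200450=4126200
Read S(26,23) = 4126200.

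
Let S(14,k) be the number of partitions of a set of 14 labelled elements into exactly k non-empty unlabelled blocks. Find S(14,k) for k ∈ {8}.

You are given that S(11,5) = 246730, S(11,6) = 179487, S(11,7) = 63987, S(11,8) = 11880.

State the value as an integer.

[12] T[12,6]:6*179487+246730=1323652 · T[12,7]:7*63987+179487=627396 · T[12,8]:8*11880+63987=159027
[13] T[13,7]:7*627396+1323652=5715424 · T[13,8]:8*159027+627396=1899612
[14] T[14,8]:8*1899612+5715424=20912320
Read S(14,8) = 20912320.

20912320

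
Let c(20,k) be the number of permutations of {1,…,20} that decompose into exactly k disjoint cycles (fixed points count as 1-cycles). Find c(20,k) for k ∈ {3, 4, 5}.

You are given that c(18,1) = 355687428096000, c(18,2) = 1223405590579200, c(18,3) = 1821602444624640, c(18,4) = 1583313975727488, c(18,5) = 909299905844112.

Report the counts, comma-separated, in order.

668609730341153280, 610116075740491776, 371384787345228000

i=19: T(19,2)=355687428096000+18·1223405590579200=22376988058521600 | T(19,3)=1223405590579200+18·1821602444624640=34012249593822720 | T(19,4)=1821602444624640+18·1583313975727488=30321254007719424 | T(19,5)=1583313975727488+18·909299905844112=17950712280921504
i=20: T(20,3)=22376988058521600+19·34012249593822720=668609730341153280 | T(20,4)=34012249593822720+19·30321254007719424=610116075740491776 | T(20,5)=30321254007719424+19·17950712280921504=371384787345228000
Read c(20,3) = 668609730341153280, c(20,4) = 610116075740491776, c(20,5) = 371384787345228000.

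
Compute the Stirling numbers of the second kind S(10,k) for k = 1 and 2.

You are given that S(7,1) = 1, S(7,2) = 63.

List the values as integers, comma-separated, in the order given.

1, 511

r8: T_8,1=1×1+0=1; T_8,2=2×63+1=127
r9: T_9,1=1×1+0=1; T_9,2=2×127+1=255
r10: T_10,1=1×1+0=1; T_10,2=2×255+1=511
Read S(10,1) = 1, S(10,2) = 511.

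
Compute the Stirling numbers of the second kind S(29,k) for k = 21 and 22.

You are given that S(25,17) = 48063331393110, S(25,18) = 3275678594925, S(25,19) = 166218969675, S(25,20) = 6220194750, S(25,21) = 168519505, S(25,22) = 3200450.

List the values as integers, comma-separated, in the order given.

949910385013590, 40823077538100

i=26: T(26,18)=48063331393110+18·3275678594925=107025546101760 | T(26,19)=3275678594925+19·166218969675=6433839018750 | T(26,20)=166218969675+20·6220194750=290622864675 | T(26,21)=6220194750+21·168519505=9759104355 | T(26,22)=168519505+22·3200450=238929405
i=27: T(27,19)=107025546101760+19·6433839018750=229268487458010 | T(27,20)=6433839018750+20·290622864675=12246296312250 | T(27,21)=290622864675+21·9759104355=495564056130 | T(27,22)=9759104355+22·238929405=15015551265
i=28: T(28,20)=229268487458010+20·12246296312250=474194413703010 | T(28,21)=12246296312250+21·495564056130=22653141490980 | T(28,22)=495564056130+22·15015551265=825906183960
i=29: T(29,21)=474194413703010+21·22653141490980=949910385013590 | T(29,22)=22653141490980+22·825906183960=40823077538100
Read S(29,21) = 949910385013590, S(29,22) = 40823077538100.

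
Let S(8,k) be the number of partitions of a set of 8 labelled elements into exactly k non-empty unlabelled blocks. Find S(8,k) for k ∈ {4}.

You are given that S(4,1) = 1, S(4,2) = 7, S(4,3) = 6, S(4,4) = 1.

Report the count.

1701

@5  (5,1):1·1+0→1, (5,2):7·2+1→15, (5,3):6·3+7→25, (5,4):1·4+6→10
@6  (6,2):15·2+1→31, (6,3):25·3+15→90, (6,4):10·4+25→65
@7  (7,3):90·3+31→301, (7,4):65·4+90→350
@8  (8,4):350·4+301→1701
Read S(8,4) = 1701.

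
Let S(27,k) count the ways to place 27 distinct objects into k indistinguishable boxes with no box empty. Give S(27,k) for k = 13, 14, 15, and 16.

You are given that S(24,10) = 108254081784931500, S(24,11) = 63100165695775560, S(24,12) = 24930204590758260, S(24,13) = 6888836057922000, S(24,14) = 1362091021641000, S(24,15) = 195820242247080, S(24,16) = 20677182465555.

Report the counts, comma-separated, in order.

i=25: T(25,11)=108254081784931500+11·63100165695775560=802355904438462660 | T(25,12)=63100165695775560+12·24930204590758260=362262620784874680 | T(25,13)=24930204590758260+13·6888836057922000=114485073343744260 | T(25,14)=6888836057922000+14·1362091021641000=25958110360896000 | T(25,15)=1362091021641000+15·195820242247080=4299394655347200 | T(25,16)=195820242247080+16·20677182465555=526655161695960
i=26: T(26,12)=802355904438462660+12·362262620784874680=5149507353856958820 | T(26,13)=362262620784874680+13·114485073343744260=1850568574253550060 | T(26,14)=114485073343744260+14·25958110360896000=477898618396288260 | T(26,15)=25958110360896000+15·4299394655347200=90449030191104000 | T(26,16)=4299394655347200+16·526655161695960=12725877242482560
i=27: T(27,13)=5149507353856958820+13·1850568574253550060=29206898819153109600 | T(27,14)=1850568574253550060+14·477898618396288260=8541149231801585700 | T(27,15)=477898618396288260+15·90449030191104000=1834634071262848260 | T(27,16)=90449030191104000+16·12725877242482560=294063066070824960
Read S(27,13) = 29206898819153109600, S(27,14) = 8541149231801585700, S(27,15) = 1834634071262848260, S(27,16) = 294063066070824960.

29206898819153109600, 8541149231801585700, 1834634071262848260, 294063066070824960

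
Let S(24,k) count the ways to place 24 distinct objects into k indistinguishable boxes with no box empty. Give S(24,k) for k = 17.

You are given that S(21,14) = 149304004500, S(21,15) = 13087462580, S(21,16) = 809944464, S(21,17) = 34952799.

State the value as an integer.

row 22: T[22][15]=15·13087462580+149304004500=345615943200  T[22][16]=16·809944464+13087462580=26046574004  T[22][17]=17·34952799+809944464=1404142047
row 23: T[23][16]=16·26046574004+345615943200=762361127264  T[23][17]=17·1404142047+26046574004=49916988803
row 24: T[24][17]=17·49916988803+762361127264=1610949936915
Read S(24,17) = 1610949936915.

1610949936915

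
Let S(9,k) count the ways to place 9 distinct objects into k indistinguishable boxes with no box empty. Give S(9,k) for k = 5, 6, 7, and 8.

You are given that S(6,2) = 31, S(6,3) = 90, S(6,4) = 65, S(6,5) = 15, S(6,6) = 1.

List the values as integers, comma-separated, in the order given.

6951, 2646, 462, 36

@7  (7,3):90·3+31→301, (7,4):65·4+90→350, (7,5):15·5+65→140, (7,6):1·6+15→21, (7,7):0·7+1→1
@8  (8,4):350·4+301→1701, (8,5):140·5+350→1050, (8,6):21·6+140→266, (8,7):1·7+21→28, (8,8):0·8+1→1
@9  (9,5):1050·5+1701→6951, (9,6):266·6+1050→2646, (9,7):28·7+266→462, (9,8):1·8+28→36
Read S(9,5) = 6951, S(9,6) = 2646, S(9,7) = 462, S(9,8) = 36.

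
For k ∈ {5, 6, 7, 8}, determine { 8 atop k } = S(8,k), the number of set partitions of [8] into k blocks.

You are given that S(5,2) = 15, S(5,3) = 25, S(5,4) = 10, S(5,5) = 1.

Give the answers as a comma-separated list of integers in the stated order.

1050, 266, 28, 1

row 6: T[6][3]=3·25+15=90  T[6][4]=4·10+25=65  T[6][5]=5·1+10=15  T[6][6]=6·0+1=1
row 7: T[7][4]=4·65+90=350  T[7][5]=5·15+65=140  T[7][6]=6·1+15=21  T[7][7]=7·0+1=1
row 8: T[8][5]=5·140+350=1050  T[8][6]=6·21+140=266  T[8][7]=7·1+21=28  T[8][8]=8·0+1=1
Read S(8,5) = 1050, S(8,6) = 266, S(8,7) = 28, S(8,8) = 1.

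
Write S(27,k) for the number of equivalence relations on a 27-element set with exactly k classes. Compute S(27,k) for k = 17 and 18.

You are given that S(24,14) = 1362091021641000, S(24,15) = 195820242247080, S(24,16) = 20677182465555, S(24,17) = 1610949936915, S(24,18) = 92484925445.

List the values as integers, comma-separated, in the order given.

35569317763922670, 3270191625210510

[25] T[25,15]:15*195820242247080+1362091021641000=4299394655347200 · T[25,16]:16*20677182465555+195820242247080=526655161695960 · T[25,17]:17*1610949936915+20677182465555=48063331393110 · T[25,18]:18*92484925445+1610949936915=3275678594925
[26] T[26,16]:16*526655161695960+4299394655347200=12725877242482560 · T[26,17]:17*48063331393110+526655161695960=1343731795378830 · T[26,18]:18*3275678594925+48063331393110=107025546101760
[27] T[27,17]:17*1343731795378830+12725877242482560=35569317763922670 · T[27,18]:18*107025546101760+1343731795378830=3270191625210510
Read S(27,17) = 35569317763922670, S(27,18) = 3270191625210510.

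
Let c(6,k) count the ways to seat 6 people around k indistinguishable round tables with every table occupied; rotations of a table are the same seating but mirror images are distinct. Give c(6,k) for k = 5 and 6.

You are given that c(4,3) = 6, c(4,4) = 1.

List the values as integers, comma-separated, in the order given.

15, 1

i=5: T(5,4)=6+4·1=10 | T(5,5)=1+4·0=1
i=6: T(6,5)=10+5·1=15 | T(6,6)=1+5·0=1
Read c(6,5) = 15, c(6,6) = 1.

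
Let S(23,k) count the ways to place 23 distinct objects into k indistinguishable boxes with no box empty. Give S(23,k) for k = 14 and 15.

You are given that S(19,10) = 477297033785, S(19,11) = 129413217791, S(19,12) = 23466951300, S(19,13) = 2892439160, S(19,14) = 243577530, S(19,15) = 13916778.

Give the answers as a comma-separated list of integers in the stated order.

i=20: T(20,11)=477297033785+11·129413217791=1900842429486 | T(20,12)=129413217791+12·23466951300=411016633391 | T(20,13)=23466951300+13·2892439160=61068660380 | T(20,14)=2892439160+14·243577530=6302524580 | T(20,15)=243577530+15·13916778=452329200
i=21: T(21,12)=1900842429486+12·411016633391=6833042030178 | T(21,13)=411016633391+13·61068660380=1204909218331 | T(21,14)=61068660380+14·6302524580=149304004500 | T(21,15)=6302524580+15·452329200=13087462580
i=22: T(22,13)=6833042030178+13·1204909218331=22496861868481 | T(22,14)=1204909218331+14·149304004500=3295165281331 | T(22,15)=149304004500+15·13087462580=345615943200
i=23: T(23,14)=22496861868481+14·3295165281331=68629175807115 | T(23,15)=3295165281331+15·345615943200=8479404429331
Read S(23,14) = 68629175807115, S(23,15) = 8479404429331.

68629175807115, 8479404429331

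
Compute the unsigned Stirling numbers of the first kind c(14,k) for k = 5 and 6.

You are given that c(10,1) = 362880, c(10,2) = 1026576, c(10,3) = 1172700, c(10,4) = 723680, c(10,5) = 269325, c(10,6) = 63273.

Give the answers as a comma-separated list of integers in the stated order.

i=11: T(11,2)=362880+10·1026576=10628640 | T(11,3)=1026576+10·1172700=12753576 | T(11,4)=1172700+10·723680=8409500 | T(11,5)=723680+10·269325=3416930 | T(11,6)=269325+10·63273=902055
i=12: T(12,3)=10628640+11·12753576=150917976 | T(12,4)=12753576+11·8409500=105258076 | T(12,5)=8409500+11·3416930=45995730 | T(12,6)=3416930+11·902055=13339535
i=13: T(13,4)=150917976+12·105258076=1414014888 | T(13,5)=105258076+12·45995730=657206836 | T(13,6)=45995730+12·13339535=206070150
i=14: T(14,5)=1414014888+13·657206836=9957703756 | T(14,6)=657206836+13·206070150=3336118786
Read c(14,5) = 9957703756, c(14,6) = 3336118786.

9957703756, 3336118786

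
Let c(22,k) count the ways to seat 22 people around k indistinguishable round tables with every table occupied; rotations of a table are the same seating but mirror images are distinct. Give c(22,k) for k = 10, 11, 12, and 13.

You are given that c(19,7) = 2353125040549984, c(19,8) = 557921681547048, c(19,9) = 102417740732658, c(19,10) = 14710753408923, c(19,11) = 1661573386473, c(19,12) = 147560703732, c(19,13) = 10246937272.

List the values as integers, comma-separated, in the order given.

r20: T_20,8=19×557921681547048+2353125040549984=12953636989943896; T_20,9=19×102417740732658+557921681547048=2503858755467550; T_20,10=19×14710753408923+102417740732658=381922055502195; T_20,11=19×1661573386473+14710753408923=46280647751910; T_20,12=19×147560703732+1661573386473=4465226757381; T_20,13=19×10246937272+147560703732=342252511900
r21: T_21,9=20×2503858755467550+12953636989943896=63030812099294896; T_21,10=20×381922055502195+2503858755467550=10142299865511450; T_21,11=20×46280647751910+381922055502195=1307535010540395; T_21,12=20×4465226757381+46280647751910=135585182899530; T_21,13=20×342252511900+4465226757381=11310276995381
r22: T_22,10=21×10142299865511450+63030812099294896=276019109275035346; T_22,11=21×1307535010540395+10142299865511450=37600535086859745; T_22,12=21×135585182899530+1307535010540395=4154823851430525; T_22,13=21×11310276995381+135585182899530=373100999802531
Read c(22,10) = 276019109275035346, c(22,11) = 37600535086859745, c(22,12) = 4154823851430525, c(22,13) = 373100999802531.

276019109275035346, 37600535086859745, 4154823851430525, 373100999802531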